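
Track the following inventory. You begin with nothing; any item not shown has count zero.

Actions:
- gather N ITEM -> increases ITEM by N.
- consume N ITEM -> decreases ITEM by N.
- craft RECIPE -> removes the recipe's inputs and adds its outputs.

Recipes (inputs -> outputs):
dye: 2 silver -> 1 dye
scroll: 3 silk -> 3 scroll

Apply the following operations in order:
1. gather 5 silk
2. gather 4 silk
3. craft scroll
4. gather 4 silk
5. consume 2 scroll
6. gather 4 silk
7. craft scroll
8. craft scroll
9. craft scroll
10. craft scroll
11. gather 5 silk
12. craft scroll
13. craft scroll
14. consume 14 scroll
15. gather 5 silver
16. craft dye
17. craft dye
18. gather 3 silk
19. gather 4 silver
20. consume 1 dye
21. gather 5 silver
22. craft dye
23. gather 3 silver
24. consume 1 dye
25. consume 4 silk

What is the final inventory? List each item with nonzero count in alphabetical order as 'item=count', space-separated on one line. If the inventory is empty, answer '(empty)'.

Answer: dye=1 scroll=5 silver=11

Derivation:
After 1 (gather 5 silk): silk=5
After 2 (gather 4 silk): silk=9
After 3 (craft scroll): scroll=3 silk=6
After 4 (gather 4 silk): scroll=3 silk=10
After 5 (consume 2 scroll): scroll=1 silk=10
After 6 (gather 4 silk): scroll=1 silk=14
After 7 (craft scroll): scroll=4 silk=11
After 8 (craft scroll): scroll=7 silk=8
After 9 (craft scroll): scroll=10 silk=5
After 10 (craft scroll): scroll=13 silk=2
After 11 (gather 5 silk): scroll=13 silk=7
After 12 (craft scroll): scroll=16 silk=4
After 13 (craft scroll): scroll=19 silk=1
After 14 (consume 14 scroll): scroll=5 silk=1
After 15 (gather 5 silver): scroll=5 silk=1 silver=5
After 16 (craft dye): dye=1 scroll=5 silk=1 silver=3
After 17 (craft dye): dye=2 scroll=5 silk=1 silver=1
After 18 (gather 3 silk): dye=2 scroll=5 silk=4 silver=1
After 19 (gather 4 silver): dye=2 scroll=5 silk=4 silver=5
After 20 (consume 1 dye): dye=1 scroll=5 silk=4 silver=5
After 21 (gather 5 silver): dye=1 scroll=5 silk=4 silver=10
After 22 (craft dye): dye=2 scroll=5 silk=4 silver=8
After 23 (gather 3 silver): dye=2 scroll=5 silk=4 silver=11
After 24 (consume 1 dye): dye=1 scroll=5 silk=4 silver=11
After 25 (consume 4 silk): dye=1 scroll=5 silver=11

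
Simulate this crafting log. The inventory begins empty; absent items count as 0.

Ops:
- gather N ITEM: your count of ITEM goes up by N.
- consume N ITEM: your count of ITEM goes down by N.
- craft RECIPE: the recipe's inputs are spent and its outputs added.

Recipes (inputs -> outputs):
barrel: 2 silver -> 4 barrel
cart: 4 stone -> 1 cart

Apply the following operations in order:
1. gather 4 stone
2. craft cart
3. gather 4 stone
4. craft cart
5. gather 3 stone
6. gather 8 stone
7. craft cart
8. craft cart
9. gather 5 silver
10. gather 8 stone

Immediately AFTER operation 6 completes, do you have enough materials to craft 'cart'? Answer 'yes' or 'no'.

After 1 (gather 4 stone): stone=4
After 2 (craft cart): cart=1
After 3 (gather 4 stone): cart=1 stone=4
After 4 (craft cart): cart=2
After 5 (gather 3 stone): cart=2 stone=3
After 6 (gather 8 stone): cart=2 stone=11

Answer: yes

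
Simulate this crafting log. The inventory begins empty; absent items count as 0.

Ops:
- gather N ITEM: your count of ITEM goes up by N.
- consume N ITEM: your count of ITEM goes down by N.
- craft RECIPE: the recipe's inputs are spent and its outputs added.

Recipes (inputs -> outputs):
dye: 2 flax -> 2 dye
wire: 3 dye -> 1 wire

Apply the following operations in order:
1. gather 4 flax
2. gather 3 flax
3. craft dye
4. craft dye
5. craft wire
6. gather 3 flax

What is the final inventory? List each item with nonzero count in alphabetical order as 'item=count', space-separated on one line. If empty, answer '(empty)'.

Answer: dye=1 flax=6 wire=1

Derivation:
After 1 (gather 4 flax): flax=4
After 2 (gather 3 flax): flax=7
After 3 (craft dye): dye=2 flax=5
After 4 (craft dye): dye=4 flax=3
After 5 (craft wire): dye=1 flax=3 wire=1
After 6 (gather 3 flax): dye=1 flax=6 wire=1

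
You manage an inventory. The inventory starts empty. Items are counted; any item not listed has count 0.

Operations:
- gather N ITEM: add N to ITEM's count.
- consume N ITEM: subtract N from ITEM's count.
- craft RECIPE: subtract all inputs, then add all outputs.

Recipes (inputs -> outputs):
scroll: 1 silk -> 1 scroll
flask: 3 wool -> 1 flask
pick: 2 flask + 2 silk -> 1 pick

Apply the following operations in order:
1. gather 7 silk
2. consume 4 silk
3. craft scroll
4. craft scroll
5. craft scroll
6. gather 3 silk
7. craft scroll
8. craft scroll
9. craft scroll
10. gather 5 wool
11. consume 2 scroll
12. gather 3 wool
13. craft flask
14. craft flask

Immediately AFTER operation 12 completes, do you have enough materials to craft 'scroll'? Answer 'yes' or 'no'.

After 1 (gather 7 silk): silk=7
After 2 (consume 4 silk): silk=3
After 3 (craft scroll): scroll=1 silk=2
After 4 (craft scroll): scroll=2 silk=1
After 5 (craft scroll): scroll=3
After 6 (gather 3 silk): scroll=3 silk=3
After 7 (craft scroll): scroll=4 silk=2
After 8 (craft scroll): scroll=5 silk=1
After 9 (craft scroll): scroll=6
After 10 (gather 5 wool): scroll=6 wool=5
After 11 (consume 2 scroll): scroll=4 wool=5
After 12 (gather 3 wool): scroll=4 wool=8

Answer: no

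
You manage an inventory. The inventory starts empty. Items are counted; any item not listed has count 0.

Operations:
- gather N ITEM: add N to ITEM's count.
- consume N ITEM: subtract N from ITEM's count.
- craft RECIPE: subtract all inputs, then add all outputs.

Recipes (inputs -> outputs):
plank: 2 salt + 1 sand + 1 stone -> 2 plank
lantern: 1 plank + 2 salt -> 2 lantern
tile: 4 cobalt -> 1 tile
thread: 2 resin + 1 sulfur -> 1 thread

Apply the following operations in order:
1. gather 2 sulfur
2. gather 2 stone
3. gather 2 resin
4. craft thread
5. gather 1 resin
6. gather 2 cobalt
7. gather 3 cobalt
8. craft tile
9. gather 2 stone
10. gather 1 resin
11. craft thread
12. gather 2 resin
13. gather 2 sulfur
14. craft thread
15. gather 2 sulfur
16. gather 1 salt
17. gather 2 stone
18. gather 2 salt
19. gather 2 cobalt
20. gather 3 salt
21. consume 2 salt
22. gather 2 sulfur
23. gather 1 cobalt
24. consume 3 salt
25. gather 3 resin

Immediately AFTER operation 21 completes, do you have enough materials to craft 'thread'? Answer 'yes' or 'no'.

Answer: no

Derivation:
After 1 (gather 2 sulfur): sulfur=2
After 2 (gather 2 stone): stone=2 sulfur=2
After 3 (gather 2 resin): resin=2 stone=2 sulfur=2
After 4 (craft thread): stone=2 sulfur=1 thread=1
After 5 (gather 1 resin): resin=1 stone=2 sulfur=1 thread=1
After 6 (gather 2 cobalt): cobalt=2 resin=1 stone=2 sulfur=1 thread=1
After 7 (gather 3 cobalt): cobalt=5 resin=1 stone=2 sulfur=1 thread=1
After 8 (craft tile): cobalt=1 resin=1 stone=2 sulfur=1 thread=1 tile=1
After 9 (gather 2 stone): cobalt=1 resin=1 stone=4 sulfur=1 thread=1 tile=1
After 10 (gather 1 resin): cobalt=1 resin=2 stone=4 sulfur=1 thread=1 tile=1
After 11 (craft thread): cobalt=1 stone=4 thread=2 tile=1
After 12 (gather 2 resin): cobalt=1 resin=2 stone=4 thread=2 tile=1
After 13 (gather 2 sulfur): cobalt=1 resin=2 stone=4 sulfur=2 thread=2 tile=1
After 14 (craft thread): cobalt=1 stone=4 sulfur=1 thread=3 tile=1
After 15 (gather 2 sulfur): cobalt=1 stone=4 sulfur=3 thread=3 tile=1
After 16 (gather 1 salt): cobalt=1 salt=1 stone=4 sulfur=3 thread=3 tile=1
After 17 (gather 2 stone): cobalt=1 salt=1 stone=6 sulfur=3 thread=3 tile=1
After 18 (gather 2 salt): cobalt=1 salt=3 stone=6 sulfur=3 thread=3 tile=1
After 19 (gather 2 cobalt): cobalt=3 salt=3 stone=6 sulfur=3 thread=3 tile=1
After 20 (gather 3 salt): cobalt=3 salt=6 stone=6 sulfur=3 thread=3 tile=1
After 21 (consume 2 salt): cobalt=3 salt=4 stone=6 sulfur=3 thread=3 tile=1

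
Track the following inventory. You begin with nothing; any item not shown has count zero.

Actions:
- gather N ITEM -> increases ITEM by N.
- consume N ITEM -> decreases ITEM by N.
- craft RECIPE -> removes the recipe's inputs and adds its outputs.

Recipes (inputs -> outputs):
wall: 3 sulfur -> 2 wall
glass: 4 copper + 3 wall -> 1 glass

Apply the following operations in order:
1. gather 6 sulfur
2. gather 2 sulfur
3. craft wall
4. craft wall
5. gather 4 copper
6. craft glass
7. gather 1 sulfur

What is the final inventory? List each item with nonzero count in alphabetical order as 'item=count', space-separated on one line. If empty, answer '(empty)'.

Answer: glass=1 sulfur=3 wall=1

Derivation:
After 1 (gather 6 sulfur): sulfur=6
After 2 (gather 2 sulfur): sulfur=8
After 3 (craft wall): sulfur=5 wall=2
After 4 (craft wall): sulfur=2 wall=4
After 5 (gather 4 copper): copper=4 sulfur=2 wall=4
After 6 (craft glass): glass=1 sulfur=2 wall=1
After 7 (gather 1 sulfur): glass=1 sulfur=3 wall=1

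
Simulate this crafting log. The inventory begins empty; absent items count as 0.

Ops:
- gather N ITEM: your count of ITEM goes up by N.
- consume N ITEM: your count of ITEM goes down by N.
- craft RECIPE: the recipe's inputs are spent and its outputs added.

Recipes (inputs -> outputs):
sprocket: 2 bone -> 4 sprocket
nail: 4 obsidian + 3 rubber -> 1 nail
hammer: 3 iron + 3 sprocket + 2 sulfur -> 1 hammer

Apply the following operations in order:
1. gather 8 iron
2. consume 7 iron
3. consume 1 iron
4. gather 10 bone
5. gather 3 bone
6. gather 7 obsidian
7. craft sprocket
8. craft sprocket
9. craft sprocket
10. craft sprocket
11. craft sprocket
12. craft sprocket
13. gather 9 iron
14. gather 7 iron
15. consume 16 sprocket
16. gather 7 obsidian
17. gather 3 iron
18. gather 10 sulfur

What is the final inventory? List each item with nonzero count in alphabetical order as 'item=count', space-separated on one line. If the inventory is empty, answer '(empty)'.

Answer: bone=1 iron=19 obsidian=14 sprocket=8 sulfur=10

Derivation:
After 1 (gather 8 iron): iron=8
After 2 (consume 7 iron): iron=1
After 3 (consume 1 iron): (empty)
After 4 (gather 10 bone): bone=10
After 5 (gather 3 bone): bone=13
After 6 (gather 7 obsidian): bone=13 obsidian=7
After 7 (craft sprocket): bone=11 obsidian=7 sprocket=4
After 8 (craft sprocket): bone=9 obsidian=7 sprocket=8
After 9 (craft sprocket): bone=7 obsidian=7 sprocket=12
After 10 (craft sprocket): bone=5 obsidian=7 sprocket=16
After 11 (craft sprocket): bone=3 obsidian=7 sprocket=20
After 12 (craft sprocket): bone=1 obsidian=7 sprocket=24
After 13 (gather 9 iron): bone=1 iron=9 obsidian=7 sprocket=24
After 14 (gather 7 iron): bone=1 iron=16 obsidian=7 sprocket=24
After 15 (consume 16 sprocket): bone=1 iron=16 obsidian=7 sprocket=8
After 16 (gather 7 obsidian): bone=1 iron=16 obsidian=14 sprocket=8
After 17 (gather 3 iron): bone=1 iron=19 obsidian=14 sprocket=8
After 18 (gather 10 sulfur): bone=1 iron=19 obsidian=14 sprocket=8 sulfur=10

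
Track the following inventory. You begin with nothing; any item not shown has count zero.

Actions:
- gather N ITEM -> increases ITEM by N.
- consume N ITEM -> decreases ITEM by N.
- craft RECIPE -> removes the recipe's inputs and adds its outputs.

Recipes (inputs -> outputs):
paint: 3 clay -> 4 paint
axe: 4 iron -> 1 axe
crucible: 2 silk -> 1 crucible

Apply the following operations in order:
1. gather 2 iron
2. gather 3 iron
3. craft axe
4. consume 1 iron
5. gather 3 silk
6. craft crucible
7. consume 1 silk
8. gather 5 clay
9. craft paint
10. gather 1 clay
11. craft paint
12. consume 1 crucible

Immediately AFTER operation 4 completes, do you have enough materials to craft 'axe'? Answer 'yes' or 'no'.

Answer: no

Derivation:
After 1 (gather 2 iron): iron=2
After 2 (gather 3 iron): iron=5
After 3 (craft axe): axe=1 iron=1
After 4 (consume 1 iron): axe=1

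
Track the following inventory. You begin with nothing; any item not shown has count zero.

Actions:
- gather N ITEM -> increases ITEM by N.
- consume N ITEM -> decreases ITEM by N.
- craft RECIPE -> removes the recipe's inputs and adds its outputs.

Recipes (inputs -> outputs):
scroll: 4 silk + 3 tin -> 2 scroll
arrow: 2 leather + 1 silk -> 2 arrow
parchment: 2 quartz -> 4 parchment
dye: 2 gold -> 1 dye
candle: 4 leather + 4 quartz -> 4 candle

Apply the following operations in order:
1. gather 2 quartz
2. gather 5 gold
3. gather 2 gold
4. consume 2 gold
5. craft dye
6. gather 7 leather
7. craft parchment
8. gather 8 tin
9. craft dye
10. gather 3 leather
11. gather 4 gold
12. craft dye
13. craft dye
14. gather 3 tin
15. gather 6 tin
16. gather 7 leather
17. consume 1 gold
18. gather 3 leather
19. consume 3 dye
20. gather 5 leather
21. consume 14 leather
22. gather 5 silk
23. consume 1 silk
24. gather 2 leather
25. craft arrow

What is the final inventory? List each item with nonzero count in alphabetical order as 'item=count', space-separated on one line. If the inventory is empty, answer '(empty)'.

Answer: arrow=2 dye=1 leather=11 parchment=4 silk=3 tin=17

Derivation:
After 1 (gather 2 quartz): quartz=2
After 2 (gather 5 gold): gold=5 quartz=2
After 3 (gather 2 gold): gold=7 quartz=2
After 4 (consume 2 gold): gold=5 quartz=2
After 5 (craft dye): dye=1 gold=3 quartz=2
After 6 (gather 7 leather): dye=1 gold=3 leather=7 quartz=2
After 7 (craft parchment): dye=1 gold=3 leather=7 parchment=4
After 8 (gather 8 tin): dye=1 gold=3 leather=7 parchment=4 tin=8
After 9 (craft dye): dye=2 gold=1 leather=7 parchment=4 tin=8
After 10 (gather 3 leather): dye=2 gold=1 leather=10 parchment=4 tin=8
After 11 (gather 4 gold): dye=2 gold=5 leather=10 parchment=4 tin=8
After 12 (craft dye): dye=3 gold=3 leather=10 parchment=4 tin=8
After 13 (craft dye): dye=4 gold=1 leather=10 parchment=4 tin=8
After 14 (gather 3 tin): dye=4 gold=1 leather=10 parchment=4 tin=11
After 15 (gather 6 tin): dye=4 gold=1 leather=10 parchment=4 tin=17
After 16 (gather 7 leather): dye=4 gold=1 leather=17 parchment=4 tin=17
After 17 (consume 1 gold): dye=4 leather=17 parchment=4 tin=17
After 18 (gather 3 leather): dye=4 leather=20 parchment=4 tin=17
After 19 (consume 3 dye): dye=1 leather=20 parchment=4 tin=17
After 20 (gather 5 leather): dye=1 leather=25 parchment=4 tin=17
After 21 (consume 14 leather): dye=1 leather=11 parchment=4 tin=17
After 22 (gather 5 silk): dye=1 leather=11 parchment=4 silk=5 tin=17
After 23 (consume 1 silk): dye=1 leather=11 parchment=4 silk=4 tin=17
After 24 (gather 2 leather): dye=1 leather=13 parchment=4 silk=4 tin=17
After 25 (craft arrow): arrow=2 dye=1 leather=11 parchment=4 silk=3 tin=17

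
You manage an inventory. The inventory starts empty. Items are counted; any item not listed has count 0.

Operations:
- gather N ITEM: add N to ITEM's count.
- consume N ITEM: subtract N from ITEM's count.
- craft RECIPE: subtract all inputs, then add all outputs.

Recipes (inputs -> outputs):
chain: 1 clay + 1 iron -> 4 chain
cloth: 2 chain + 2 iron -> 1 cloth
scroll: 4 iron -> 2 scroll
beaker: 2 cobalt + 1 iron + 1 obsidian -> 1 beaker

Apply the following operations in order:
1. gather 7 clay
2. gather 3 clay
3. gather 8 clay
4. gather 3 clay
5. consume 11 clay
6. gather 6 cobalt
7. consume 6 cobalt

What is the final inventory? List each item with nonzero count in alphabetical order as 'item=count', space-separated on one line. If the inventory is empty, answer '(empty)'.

After 1 (gather 7 clay): clay=7
After 2 (gather 3 clay): clay=10
After 3 (gather 8 clay): clay=18
After 4 (gather 3 clay): clay=21
After 5 (consume 11 clay): clay=10
After 6 (gather 6 cobalt): clay=10 cobalt=6
After 7 (consume 6 cobalt): clay=10

Answer: clay=10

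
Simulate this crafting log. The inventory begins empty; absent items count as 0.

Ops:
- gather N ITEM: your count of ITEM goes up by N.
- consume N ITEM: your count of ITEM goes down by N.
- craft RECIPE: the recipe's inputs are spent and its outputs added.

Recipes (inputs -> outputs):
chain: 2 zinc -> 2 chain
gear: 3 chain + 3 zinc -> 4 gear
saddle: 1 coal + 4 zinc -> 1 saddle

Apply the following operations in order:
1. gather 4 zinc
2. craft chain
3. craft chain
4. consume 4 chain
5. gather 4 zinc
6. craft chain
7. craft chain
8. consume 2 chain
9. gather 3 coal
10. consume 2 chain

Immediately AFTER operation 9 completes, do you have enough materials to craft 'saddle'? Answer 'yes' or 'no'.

Answer: no

Derivation:
After 1 (gather 4 zinc): zinc=4
After 2 (craft chain): chain=2 zinc=2
After 3 (craft chain): chain=4
After 4 (consume 4 chain): (empty)
After 5 (gather 4 zinc): zinc=4
After 6 (craft chain): chain=2 zinc=2
After 7 (craft chain): chain=4
After 8 (consume 2 chain): chain=2
After 9 (gather 3 coal): chain=2 coal=3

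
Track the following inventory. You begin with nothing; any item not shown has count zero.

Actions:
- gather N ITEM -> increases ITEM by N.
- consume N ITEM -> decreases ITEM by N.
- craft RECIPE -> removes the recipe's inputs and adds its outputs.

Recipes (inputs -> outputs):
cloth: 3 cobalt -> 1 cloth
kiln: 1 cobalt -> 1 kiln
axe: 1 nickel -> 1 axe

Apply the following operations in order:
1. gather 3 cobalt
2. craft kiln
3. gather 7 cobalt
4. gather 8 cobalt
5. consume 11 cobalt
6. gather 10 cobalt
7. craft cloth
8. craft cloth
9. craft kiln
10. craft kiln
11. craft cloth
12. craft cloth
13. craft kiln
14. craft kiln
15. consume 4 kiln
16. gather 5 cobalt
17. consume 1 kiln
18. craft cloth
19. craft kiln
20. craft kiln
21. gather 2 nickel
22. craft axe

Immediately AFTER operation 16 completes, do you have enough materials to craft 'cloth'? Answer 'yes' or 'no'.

After 1 (gather 3 cobalt): cobalt=3
After 2 (craft kiln): cobalt=2 kiln=1
After 3 (gather 7 cobalt): cobalt=9 kiln=1
After 4 (gather 8 cobalt): cobalt=17 kiln=1
After 5 (consume 11 cobalt): cobalt=6 kiln=1
After 6 (gather 10 cobalt): cobalt=16 kiln=1
After 7 (craft cloth): cloth=1 cobalt=13 kiln=1
After 8 (craft cloth): cloth=2 cobalt=10 kiln=1
After 9 (craft kiln): cloth=2 cobalt=9 kiln=2
After 10 (craft kiln): cloth=2 cobalt=8 kiln=3
After 11 (craft cloth): cloth=3 cobalt=5 kiln=3
After 12 (craft cloth): cloth=4 cobalt=2 kiln=3
After 13 (craft kiln): cloth=4 cobalt=1 kiln=4
After 14 (craft kiln): cloth=4 kiln=5
After 15 (consume 4 kiln): cloth=4 kiln=1
After 16 (gather 5 cobalt): cloth=4 cobalt=5 kiln=1

Answer: yes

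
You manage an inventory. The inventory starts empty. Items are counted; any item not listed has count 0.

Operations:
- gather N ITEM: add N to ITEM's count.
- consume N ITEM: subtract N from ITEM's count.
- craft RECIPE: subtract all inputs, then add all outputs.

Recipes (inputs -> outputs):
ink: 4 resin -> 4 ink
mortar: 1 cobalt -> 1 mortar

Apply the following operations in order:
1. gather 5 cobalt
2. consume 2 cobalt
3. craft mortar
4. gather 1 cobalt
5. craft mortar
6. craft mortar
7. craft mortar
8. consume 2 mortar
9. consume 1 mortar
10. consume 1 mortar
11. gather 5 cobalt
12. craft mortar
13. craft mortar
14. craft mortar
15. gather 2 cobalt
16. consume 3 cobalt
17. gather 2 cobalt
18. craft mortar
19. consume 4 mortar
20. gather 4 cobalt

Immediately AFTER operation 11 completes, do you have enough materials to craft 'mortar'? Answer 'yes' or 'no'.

After 1 (gather 5 cobalt): cobalt=5
After 2 (consume 2 cobalt): cobalt=3
After 3 (craft mortar): cobalt=2 mortar=1
After 4 (gather 1 cobalt): cobalt=3 mortar=1
After 5 (craft mortar): cobalt=2 mortar=2
After 6 (craft mortar): cobalt=1 mortar=3
After 7 (craft mortar): mortar=4
After 8 (consume 2 mortar): mortar=2
After 9 (consume 1 mortar): mortar=1
After 10 (consume 1 mortar): (empty)
After 11 (gather 5 cobalt): cobalt=5

Answer: yes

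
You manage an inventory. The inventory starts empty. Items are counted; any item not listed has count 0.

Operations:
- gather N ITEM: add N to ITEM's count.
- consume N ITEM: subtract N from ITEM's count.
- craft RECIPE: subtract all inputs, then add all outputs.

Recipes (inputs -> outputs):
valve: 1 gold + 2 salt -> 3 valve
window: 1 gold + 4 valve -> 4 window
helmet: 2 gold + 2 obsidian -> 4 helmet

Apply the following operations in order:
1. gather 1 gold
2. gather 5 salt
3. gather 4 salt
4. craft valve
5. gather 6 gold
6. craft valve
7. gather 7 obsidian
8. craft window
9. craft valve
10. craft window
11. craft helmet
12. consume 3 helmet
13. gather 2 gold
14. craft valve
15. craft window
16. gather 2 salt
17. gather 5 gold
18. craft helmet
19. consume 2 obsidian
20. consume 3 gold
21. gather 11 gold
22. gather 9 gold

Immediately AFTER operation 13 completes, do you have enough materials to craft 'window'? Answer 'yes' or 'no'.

Answer: no

Derivation:
After 1 (gather 1 gold): gold=1
After 2 (gather 5 salt): gold=1 salt=5
After 3 (gather 4 salt): gold=1 salt=9
After 4 (craft valve): salt=7 valve=3
After 5 (gather 6 gold): gold=6 salt=7 valve=3
After 6 (craft valve): gold=5 salt=5 valve=6
After 7 (gather 7 obsidian): gold=5 obsidian=7 salt=5 valve=6
After 8 (craft window): gold=4 obsidian=7 salt=5 valve=2 window=4
After 9 (craft valve): gold=3 obsidian=7 salt=3 valve=5 window=4
After 10 (craft window): gold=2 obsidian=7 salt=3 valve=1 window=8
After 11 (craft helmet): helmet=4 obsidian=5 salt=3 valve=1 window=8
After 12 (consume 3 helmet): helmet=1 obsidian=5 salt=3 valve=1 window=8
After 13 (gather 2 gold): gold=2 helmet=1 obsidian=5 salt=3 valve=1 window=8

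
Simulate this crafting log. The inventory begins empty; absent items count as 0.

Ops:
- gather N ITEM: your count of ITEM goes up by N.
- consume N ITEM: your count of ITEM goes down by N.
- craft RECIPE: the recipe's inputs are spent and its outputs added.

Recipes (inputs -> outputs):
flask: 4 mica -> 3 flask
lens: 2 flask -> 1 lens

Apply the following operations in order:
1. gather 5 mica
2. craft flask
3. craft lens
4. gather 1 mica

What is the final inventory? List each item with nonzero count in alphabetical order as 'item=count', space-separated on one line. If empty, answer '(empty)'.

After 1 (gather 5 mica): mica=5
After 2 (craft flask): flask=3 mica=1
After 3 (craft lens): flask=1 lens=1 mica=1
After 4 (gather 1 mica): flask=1 lens=1 mica=2

Answer: flask=1 lens=1 mica=2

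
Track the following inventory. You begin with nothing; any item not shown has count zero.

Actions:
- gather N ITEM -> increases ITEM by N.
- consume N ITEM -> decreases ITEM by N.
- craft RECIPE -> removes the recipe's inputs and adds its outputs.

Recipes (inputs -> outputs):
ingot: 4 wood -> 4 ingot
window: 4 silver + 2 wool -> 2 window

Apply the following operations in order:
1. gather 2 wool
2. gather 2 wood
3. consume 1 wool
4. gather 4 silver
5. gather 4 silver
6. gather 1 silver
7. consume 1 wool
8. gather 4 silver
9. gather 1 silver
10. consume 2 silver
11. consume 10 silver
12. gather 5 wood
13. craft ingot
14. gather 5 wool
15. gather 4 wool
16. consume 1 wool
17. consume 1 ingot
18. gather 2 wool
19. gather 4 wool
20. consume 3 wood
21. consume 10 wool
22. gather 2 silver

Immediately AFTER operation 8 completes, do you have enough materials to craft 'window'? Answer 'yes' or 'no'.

Answer: no

Derivation:
After 1 (gather 2 wool): wool=2
After 2 (gather 2 wood): wood=2 wool=2
After 3 (consume 1 wool): wood=2 wool=1
After 4 (gather 4 silver): silver=4 wood=2 wool=1
After 5 (gather 4 silver): silver=8 wood=2 wool=1
After 6 (gather 1 silver): silver=9 wood=2 wool=1
After 7 (consume 1 wool): silver=9 wood=2
After 8 (gather 4 silver): silver=13 wood=2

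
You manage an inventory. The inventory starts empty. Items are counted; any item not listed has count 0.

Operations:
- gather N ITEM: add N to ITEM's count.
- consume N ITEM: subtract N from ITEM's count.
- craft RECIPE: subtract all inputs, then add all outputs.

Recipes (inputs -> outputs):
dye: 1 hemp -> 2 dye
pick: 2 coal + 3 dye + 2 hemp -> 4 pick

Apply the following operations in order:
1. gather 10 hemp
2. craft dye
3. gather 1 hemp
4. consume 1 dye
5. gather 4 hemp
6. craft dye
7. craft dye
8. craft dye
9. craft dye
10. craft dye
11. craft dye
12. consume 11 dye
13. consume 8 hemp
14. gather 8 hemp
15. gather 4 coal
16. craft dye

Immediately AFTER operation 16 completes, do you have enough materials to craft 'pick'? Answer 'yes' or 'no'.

Answer: yes

Derivation:
After 1 (gather 10 hemp): hemp=10
After 2 (craft dye): dye=2 hemp=9
After 3 (gather 1 hemp): dye=2 hemp=10
After 4 (consume 1 dye): dye=1 hemp=10
After 5 (gather 4 hemp): dye=1 hemp=14
After 6 (craft dye): dye=3 hemp=13
After 7 (craft dye): dye=5 hemp=12
After 8 (craft dye): dye=7 hemp=11
After 9 (craft dye): dye=9 hemp=10
After 10 (craft dye): dye=11 hemp=9
After 11 (craft dye): dye=13 hemp=8
After 12 (consume 11 dye): dye=2 hemp=8
After 13 (consume 8 hemp): dye=2
After 14 (gather 8 hemp): dye=2 hemp=8
After 15 (gather 4 coal): coal=4 dye=2 hemp=8
After 16 (craft dye): coal=4 dye=4 hemp=7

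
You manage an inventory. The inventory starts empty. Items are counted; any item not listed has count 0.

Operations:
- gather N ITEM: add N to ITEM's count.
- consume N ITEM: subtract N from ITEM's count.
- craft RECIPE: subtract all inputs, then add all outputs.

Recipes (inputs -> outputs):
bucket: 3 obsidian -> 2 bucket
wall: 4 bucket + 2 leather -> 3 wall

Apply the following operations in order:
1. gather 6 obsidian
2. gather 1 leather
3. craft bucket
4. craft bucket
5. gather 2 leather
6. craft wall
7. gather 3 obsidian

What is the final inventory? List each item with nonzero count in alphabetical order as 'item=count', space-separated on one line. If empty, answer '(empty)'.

Answer: leather=1 obsidian=3 wall=3

Derivation:
After 1 (gather 6 obsidian): obsidian=6
After 2 (gather 1 leather): leather=1 obsidian=6
After 3 (craft bucket): bucket=2 leather=1 obsidian=3
After 4 (craft bucket): bucket=4 leather=1
After 5 (gather 2 leather): bucket=4 leather=3
After 6 (craft wall): leather=1 wall=3
After 7 (gather 3 obsidian): leather=1 obsidian=3 wall=3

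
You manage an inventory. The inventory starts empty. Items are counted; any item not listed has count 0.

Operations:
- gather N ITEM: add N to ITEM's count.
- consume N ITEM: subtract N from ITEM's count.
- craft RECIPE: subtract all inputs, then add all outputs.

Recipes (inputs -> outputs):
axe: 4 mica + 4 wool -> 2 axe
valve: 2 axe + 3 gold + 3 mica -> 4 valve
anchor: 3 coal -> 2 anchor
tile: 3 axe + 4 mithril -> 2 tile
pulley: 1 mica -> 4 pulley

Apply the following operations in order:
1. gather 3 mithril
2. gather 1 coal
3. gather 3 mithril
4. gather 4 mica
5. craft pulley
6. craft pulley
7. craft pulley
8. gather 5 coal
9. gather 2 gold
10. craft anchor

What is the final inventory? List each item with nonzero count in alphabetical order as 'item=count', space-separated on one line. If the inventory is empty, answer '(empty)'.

After 1 (gather 3 mithril): mithril=3
After 2 (gather 1 coal): coal=1 mithril=3
After 3 (gather 3 mithril): coal=1 mithril=6
After 4 (gather 4 mica): coal=1 mica=4 mithril=6
After 5 (craft pulley): coal=1 mica=3 mithril=6 pulley=4
After 6 (craft pulley): coal=1 mica=2 mithril=6 pulley=8
After 7 (craft pulley): coal=1 mica=1 mithril=6 pulley=12
After 8 (gather 5 coal): coal=6 mica=1 mithril=6 pulley=12
After 9 (gather 2 gold): coal=6 gold=2 mica=1 mithril=6 pulley=12
After 10 (craft anchor): anchor=2 coal=3 gold=2 mica=1 mithril=6 pulley=12

Answer: anchor=2 coal=3 gold=2 mica=1 mithril=6 pulley=12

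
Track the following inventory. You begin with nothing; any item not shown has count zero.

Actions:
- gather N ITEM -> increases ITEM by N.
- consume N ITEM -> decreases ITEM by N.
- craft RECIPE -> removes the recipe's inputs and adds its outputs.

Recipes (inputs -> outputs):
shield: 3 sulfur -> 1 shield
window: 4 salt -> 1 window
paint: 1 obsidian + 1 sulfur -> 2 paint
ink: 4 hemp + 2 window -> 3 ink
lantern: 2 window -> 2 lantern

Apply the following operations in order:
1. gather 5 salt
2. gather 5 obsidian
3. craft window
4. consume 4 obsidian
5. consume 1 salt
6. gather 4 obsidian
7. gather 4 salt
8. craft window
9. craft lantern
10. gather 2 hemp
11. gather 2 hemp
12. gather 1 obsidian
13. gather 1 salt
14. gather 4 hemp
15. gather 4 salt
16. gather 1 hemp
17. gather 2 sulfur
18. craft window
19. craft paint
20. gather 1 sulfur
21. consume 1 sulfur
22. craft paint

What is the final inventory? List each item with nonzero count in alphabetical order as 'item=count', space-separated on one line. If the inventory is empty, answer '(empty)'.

Answer: hemp=9 lantern=2 obsidian=4 paint=4 salt=1 window=1

Derivation:
After 1 (gather 5 salt): salt=5
After 2 (gather 5 obsidian): obsidian=5 salt=5
After 3 (craft window): obsidian=5 salt=1 window=1
After 4 (consume 4 obsidian): obsidian=1 salt=1 window=1
After 5 (consume 1 salt): obsidian=1 window=1
After 6 (gather 4 obsidian): obsidian=5 window=1
After 7 (gather 4 salt): obsidian=5 salt=4 window=1
After 8 (craft window): obsidian=5 window=2
After 9 (craft lantern): lantern=2 obsidian=5
After 10 (gather 2 hemp): hemp=2 lantern=2 obsidian=5
After 11 (gather 2 hemp): hemp=4 lantern=2 obsidian=5
After 12 (gather 1 obsidian): hemp=4 lantern=2 obsidian=6
After 13 (gather 1 salt): hemp=4 lantern=2 obsidian=6 salt=1
After 14 (gather 4 hemp): hemp=8 lantern=2 obsidian=6 salt=1
After 15 (gather 4 salt): hemp=8 lantern=2 obsidian=6 salt=5
After 16 (gather 1 hemp): hemp=9 lantern=2 obsidian=6 salt=5
After 17 (gather 2 sulfur): hemp=9 lantern=2 obsidian=6 salt=5 sulfur=2
After 18 (craft window): hemp=9 lantern=2 obsidian=6 salt=1 sulfur=2 window=1
After 19 (craft paint): hemp=9 lantern=2 obsidian=5 paint=2 salt=1 sulfur=1 window=1
After 20 (gather 1 sulfur): hemp=9 lantern=2 obsidian=5 paint=2 salt=1 sulfur=2 window=1
After 21 (consume 1 sulfur): hemp=9 lantern=2 obsidian=5 paint=2 salt=1 sulfur=1 window=1
After 22 (craft paint): hemp=9 lantern=2 obsidian=4 paint=4 salt=1 window=1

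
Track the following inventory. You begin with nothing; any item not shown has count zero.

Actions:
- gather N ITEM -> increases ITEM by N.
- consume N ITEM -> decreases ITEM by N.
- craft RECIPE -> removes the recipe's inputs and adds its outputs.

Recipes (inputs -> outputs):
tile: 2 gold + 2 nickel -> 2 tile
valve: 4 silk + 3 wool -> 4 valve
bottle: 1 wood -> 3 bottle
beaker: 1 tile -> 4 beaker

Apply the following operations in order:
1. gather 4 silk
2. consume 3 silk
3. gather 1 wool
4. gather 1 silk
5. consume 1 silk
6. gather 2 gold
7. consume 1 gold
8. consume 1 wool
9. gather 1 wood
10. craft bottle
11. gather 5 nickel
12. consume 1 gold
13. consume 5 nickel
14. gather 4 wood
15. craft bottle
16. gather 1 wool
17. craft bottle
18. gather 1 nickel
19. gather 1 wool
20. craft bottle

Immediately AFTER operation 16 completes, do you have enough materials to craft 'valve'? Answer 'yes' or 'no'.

Answer: no

Derivation:
After 1 (gather 4 silk): silk=4
After 2 (consume 3 silk): silk=1
After 3 (gather 1 wool): silk=1 wool=1
After 4 (gather 1 silk): silk=2 wool=1
After 5 (consume 1 silk): silk=1 wool=1
After 6 (gather 2 gold): gold=2 silk=1 wool=1
After 7 (consume 1 gold): gold=1 silk=1 wool=1
After 8 (consume 1 wool): gold=1 silk=1
After 9 (gather 1 wood): gold=1 silk=1 wood=1
After 10 (craft bottle): bottle=3 gold=1 silk=1
After 11 (gather 5 nickel): bottle=3 gold=1 nickel=5 silk=1
After 12 (consume 1 gold): bottle=3 nickel=5 silk=1
After 13 (consume 5 nickel): bottle=3 silk=1
After 14 (gather 4 wood): bottle=3 silk=1 wood=4
After 15 (craft bottle): bottle=6 silk=1 wood=3
After 16 (gather 1 wool): bottle=6 silk=1 wood=3 wool=1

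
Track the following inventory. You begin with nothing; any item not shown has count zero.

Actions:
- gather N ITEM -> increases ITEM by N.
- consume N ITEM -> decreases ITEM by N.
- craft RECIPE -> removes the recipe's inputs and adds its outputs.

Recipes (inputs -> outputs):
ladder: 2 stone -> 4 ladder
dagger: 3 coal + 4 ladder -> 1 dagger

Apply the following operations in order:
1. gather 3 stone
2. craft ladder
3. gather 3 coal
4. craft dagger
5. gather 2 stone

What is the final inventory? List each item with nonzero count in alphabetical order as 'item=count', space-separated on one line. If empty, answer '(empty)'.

Answer: dagger=1 stone=3

Derivation:
After 1 (gather 3 stone): stone=3
After 2 (craft ladder): ladder=4 stone=1
After 3 (gather 3 coal): coal=3 ladder=4 stone=1
After 4 (craft dagger): dagger=1 stone=1
After 5 (gather 2 stone): dagger=1 stone=3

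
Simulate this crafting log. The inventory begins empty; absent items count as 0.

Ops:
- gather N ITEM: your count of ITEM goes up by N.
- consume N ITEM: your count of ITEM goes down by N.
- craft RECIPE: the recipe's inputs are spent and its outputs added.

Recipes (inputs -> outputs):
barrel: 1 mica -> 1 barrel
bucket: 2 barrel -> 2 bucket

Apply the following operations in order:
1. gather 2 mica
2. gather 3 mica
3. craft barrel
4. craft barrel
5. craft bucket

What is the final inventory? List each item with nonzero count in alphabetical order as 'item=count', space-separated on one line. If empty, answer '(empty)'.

Answer: bucket=2 mica=3

Derivation:
After 1 (gather 2 mica): mica=2
After 2 (gather 3 mica): mica=5
After 3 (craft barrel): barrel=1 mica=4
After 4 (craft barrel): barrel=2 mica=3
After 5 (craft bucket): bucket=2 mica=3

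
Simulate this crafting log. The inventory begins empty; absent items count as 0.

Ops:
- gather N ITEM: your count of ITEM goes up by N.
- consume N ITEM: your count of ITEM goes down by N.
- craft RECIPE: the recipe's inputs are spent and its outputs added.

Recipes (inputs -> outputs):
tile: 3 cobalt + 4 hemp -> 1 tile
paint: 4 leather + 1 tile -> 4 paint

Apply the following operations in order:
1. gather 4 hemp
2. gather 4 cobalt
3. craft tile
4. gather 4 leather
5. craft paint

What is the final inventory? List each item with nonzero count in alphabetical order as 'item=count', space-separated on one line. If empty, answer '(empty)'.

After 1 (gather 4 hemp): hemp=4
After 2 (gather 4 cobalt): cobalt=4 hemp=4
After 3 (craft tile): cobalt=1 tile=1
After 4 (gather 4 leather): cobalt=1 leather=4 tile=1
After 5 (craft paint): cobalt=1 paint=4

Answer: cobalt=1 paint=4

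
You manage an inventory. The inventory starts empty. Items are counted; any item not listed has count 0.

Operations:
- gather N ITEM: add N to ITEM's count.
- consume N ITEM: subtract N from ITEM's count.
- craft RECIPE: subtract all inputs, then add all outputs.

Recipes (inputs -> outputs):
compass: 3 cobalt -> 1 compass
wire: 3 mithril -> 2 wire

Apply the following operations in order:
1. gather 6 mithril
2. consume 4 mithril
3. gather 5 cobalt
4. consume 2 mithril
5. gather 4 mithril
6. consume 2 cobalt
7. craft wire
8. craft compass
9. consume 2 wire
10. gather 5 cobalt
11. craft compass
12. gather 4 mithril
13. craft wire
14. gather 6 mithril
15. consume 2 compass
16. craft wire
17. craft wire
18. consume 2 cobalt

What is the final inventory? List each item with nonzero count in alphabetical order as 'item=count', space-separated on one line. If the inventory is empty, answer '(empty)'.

After 1 (gather 6 mithril): mithril=6
After 2 (consume 4 mithril): mithril=2
After 3 (gather 5 cobalt): cobalt=5 mithril=2
After 4 (consume 2 mithril): cobalt=5
After 5 (gather 4 mithril): cobalt=5 mithril=4
After 6 (consume 2 cobalt): cobalt=3 mithril=4
After 7 (craft wire): cobalt=3 mithril=1 wire=2
After 8 (craft compass): compass=1 mithril=1 wire=2
After 9 (consume 2 wire): compass=1 mithril=1
After 10 (gather 5 cobalt): cobalt=5 compass=1 mithril=1
After 11 (craft compass): cobalt=2 compass=2 mithril=1
After 12 (gather 4 mithril): cobalt=2 compass=2 mithril=5
After 13 (craft wire): cobalt=2 compass=2 mithril=2 wire=2
After 14 (gather 6 mithril): cobalt=2 compass=2 mithril=8 wire=2
After 15 (consume 2 compass): cobalt=2 mithril=8 wire=2
After 16 (craft wire): cobalt=2 mithril=5 wire=4
After 17 (craft wire): cobalt=2 mithril=2 wire=6
After 18 (consume 2 cobalt): mithril=2 wire=6

Answer: mithril=2 wire=6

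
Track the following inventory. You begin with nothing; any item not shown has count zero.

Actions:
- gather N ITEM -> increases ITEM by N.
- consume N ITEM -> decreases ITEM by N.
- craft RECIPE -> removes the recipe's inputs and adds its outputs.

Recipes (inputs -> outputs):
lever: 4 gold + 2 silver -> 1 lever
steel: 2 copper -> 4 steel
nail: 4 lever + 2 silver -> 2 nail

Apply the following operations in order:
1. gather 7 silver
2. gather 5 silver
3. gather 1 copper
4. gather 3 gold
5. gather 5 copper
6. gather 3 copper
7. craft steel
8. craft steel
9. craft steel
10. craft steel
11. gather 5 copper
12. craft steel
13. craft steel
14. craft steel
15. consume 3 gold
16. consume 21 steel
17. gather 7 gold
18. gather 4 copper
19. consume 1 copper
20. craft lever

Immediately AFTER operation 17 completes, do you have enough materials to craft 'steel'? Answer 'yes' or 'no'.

After 1 (gather 7 silver): silver=7
After 2 (gather 5 silver): silver=12
After 3 (gather 1 copper): copper=1 silver=12
After 4 (gather 3 gold): copper=1 gold=3 silver=12
After 5 (gather 5 copper): copper=6 gold=3 silver=12
After 6 (gather 3 copper): copper=9 gold=3 silver=12
After 7 (craft steel): copper=7 gold=3 silver=12 steel=4
After 8 (craft steel): copper=5 gold=3 silver=12 steel=8
After 9 (craft steel): copper=3 gold=3 silver=12 steel=12
After 10 (craft steel): copper=1 gold=3 silver=12 steel=16
After 11 (gather 5 copper): copper=6 gold=3 silver=12 steel=16
After 12 (craft steel): copper=4 gold=3 silver=12 steel=20
After 13 (craft steel): copper=2 gold=3 silver=12 steel=24
After 14 (craft steel): gold=3 silver=12 steel=28
After 15 (consume 3 gold): silver=12 steel=28
After 16 (consume 21 steel): silver=12 steel=7
After 17 (gather 7 gold): gold=7 silver=12 steel=7

Answer: no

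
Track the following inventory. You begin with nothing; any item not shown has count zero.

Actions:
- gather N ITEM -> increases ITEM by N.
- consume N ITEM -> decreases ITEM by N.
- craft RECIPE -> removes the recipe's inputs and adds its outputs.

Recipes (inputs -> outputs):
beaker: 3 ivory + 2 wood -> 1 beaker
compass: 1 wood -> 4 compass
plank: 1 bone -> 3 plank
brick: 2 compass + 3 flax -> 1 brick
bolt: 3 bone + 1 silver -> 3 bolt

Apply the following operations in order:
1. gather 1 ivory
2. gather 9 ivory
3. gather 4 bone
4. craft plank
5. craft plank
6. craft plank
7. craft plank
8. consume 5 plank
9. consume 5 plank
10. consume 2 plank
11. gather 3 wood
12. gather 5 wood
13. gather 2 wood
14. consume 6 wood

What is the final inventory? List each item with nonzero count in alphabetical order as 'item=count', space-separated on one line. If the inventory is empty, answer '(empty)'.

Answer: ivory=10 wood=4

Derivation:
After 1 (gather 1 ivory): ivory=1
After 2 (gather 9 ivory): ivory=10
After 3 (gather 4 bone): bone=4 ivory=10
After 4 (craft plank): bone=3 ivory=10 plank=3
After 5 (craft plank): bone=2 ivory=10 plank=6
After 6 (craft plank): bone=1 ivory=10 plank=9
After 7 (craft plank): ivory=10 plank=12
After 8 (consume 5 plank): ivory=10 plank=7
After 9 (consume 5 plank): ivory=10 plank=2
After 10 (consume 2 plank): ivory=10
After 11 (gather 3 wood): ivory=10 wood=3
After 12 (gather 5 wood): ivory=10 wood=8
After 13 (gather 2 wood): ivory=10 wood=10
After 14 (consume 6 wood): ivory=10 wood=4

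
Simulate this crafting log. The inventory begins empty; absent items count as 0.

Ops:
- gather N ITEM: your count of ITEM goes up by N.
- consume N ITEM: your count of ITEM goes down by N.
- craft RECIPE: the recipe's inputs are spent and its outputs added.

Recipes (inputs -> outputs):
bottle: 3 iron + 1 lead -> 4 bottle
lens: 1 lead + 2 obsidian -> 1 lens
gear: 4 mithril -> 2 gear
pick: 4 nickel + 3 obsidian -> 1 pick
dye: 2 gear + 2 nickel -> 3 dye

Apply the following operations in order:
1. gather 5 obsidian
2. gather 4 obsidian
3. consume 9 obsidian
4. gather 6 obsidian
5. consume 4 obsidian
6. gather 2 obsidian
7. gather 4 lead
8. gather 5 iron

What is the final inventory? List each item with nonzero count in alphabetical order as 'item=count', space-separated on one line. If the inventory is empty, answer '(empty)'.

After 1 (gather 5 obsidian): obsidian=5
After 2 (gather 4 obsidian): obsidian=9
After 3 (consume 9 obsidian): (empty)
After 4 (gather 6 obsidian): obsidian=6
After 5 (consume 4 obsidian): obsidian=2
After 6 (gather 2 obsidian): obsidian=4
After 7 (gather 4 lead): lead=4 obsidian=4
After 8 (gather 5 iron): iron=5 lead=4 obsidian=4

Answer: iron=5 lead=4 obsidian=4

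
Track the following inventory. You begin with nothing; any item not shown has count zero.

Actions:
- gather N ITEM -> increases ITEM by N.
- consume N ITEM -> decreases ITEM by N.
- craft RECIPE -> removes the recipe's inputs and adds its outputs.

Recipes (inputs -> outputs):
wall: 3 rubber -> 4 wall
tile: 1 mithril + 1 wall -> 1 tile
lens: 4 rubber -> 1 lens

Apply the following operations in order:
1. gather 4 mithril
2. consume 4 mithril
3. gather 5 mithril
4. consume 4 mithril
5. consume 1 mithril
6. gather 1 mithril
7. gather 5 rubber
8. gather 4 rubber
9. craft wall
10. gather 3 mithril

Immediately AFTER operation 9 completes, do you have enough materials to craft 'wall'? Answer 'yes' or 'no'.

Answer: yes

Derivation:
After 1 (gather 4 mithril): mithril=4
After 2 (consume 4 mithril): (empty)
After 3 (gather 5 mithril): mithril=5
After 4 (consume 4 mithril): mithril=1
After 5 (consume 1 mithril): (empty)
After 6 (gather 1 mithril): mithril=1
After 7 (gather 5 rubber): mithril=1 rubber=5
After 8 (gather 4 rubber): mithril=1 rubber=9
After 9 (craft wall): mithril=1 rubber=6 wall=4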